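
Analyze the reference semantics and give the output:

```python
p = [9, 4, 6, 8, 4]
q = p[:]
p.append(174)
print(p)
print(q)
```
[9, 4, 6, 8, 4, 174]
[9, 4, 6, 8, 4]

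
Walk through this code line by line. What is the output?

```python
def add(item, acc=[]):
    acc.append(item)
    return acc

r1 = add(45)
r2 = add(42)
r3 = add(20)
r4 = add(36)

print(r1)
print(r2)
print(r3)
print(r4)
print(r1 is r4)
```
[45, 42, 20, 36]
[45, 42, 20, 36]
[45, 42, 20, 36]
[45, 42, 20, 36]
True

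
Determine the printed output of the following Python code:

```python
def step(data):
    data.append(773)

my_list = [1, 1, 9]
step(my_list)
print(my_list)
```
[1, 1, 9, 773]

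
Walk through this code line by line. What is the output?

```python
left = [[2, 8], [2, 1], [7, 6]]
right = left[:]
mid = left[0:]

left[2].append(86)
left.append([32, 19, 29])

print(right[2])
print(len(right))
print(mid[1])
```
[7, 6, 86]
3
[2, 1]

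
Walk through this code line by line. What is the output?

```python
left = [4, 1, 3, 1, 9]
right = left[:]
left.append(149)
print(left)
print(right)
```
[4, 1, 3, 1, 9, 149]
[4, 1, 3, 1, 9]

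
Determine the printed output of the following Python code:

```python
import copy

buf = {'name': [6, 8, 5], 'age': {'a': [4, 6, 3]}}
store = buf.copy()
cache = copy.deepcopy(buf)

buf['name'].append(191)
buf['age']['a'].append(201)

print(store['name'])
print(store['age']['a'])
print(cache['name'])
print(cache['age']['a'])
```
[6, 8, 5, 191]
[4, 6, 3, 201]
[6, 8, 5]
[4, 6, 3]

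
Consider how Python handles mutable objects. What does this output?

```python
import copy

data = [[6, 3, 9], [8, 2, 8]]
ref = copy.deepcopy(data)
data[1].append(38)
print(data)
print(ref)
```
[[6, 3, 9], [8, 2, 8, 38]]
[[6, 3, 9], [8, 2, 8]]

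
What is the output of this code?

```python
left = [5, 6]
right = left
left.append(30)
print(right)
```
[5, 6, 30]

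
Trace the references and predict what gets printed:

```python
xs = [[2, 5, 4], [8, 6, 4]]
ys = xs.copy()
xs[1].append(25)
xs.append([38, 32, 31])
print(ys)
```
[[2, 5, 4], [8, 6, 4, 25]]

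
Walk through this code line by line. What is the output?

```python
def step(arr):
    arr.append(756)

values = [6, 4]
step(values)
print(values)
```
[6, 4, 756]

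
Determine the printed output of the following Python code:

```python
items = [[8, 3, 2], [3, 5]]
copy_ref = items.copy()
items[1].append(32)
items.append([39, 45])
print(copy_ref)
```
[[8, 3, 2], [3, 5, 32]]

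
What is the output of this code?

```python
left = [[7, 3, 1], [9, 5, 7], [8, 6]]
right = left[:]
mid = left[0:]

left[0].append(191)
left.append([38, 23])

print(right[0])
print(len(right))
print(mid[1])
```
[7, 3, 1, 191]
3
[9, 5, 7]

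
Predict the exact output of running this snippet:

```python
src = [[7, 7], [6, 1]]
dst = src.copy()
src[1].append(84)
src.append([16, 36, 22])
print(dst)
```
[[7, 7], [6, 1, 84]]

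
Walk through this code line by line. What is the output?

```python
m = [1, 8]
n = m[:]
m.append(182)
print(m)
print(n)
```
[1, 8, 182]
[1, 8]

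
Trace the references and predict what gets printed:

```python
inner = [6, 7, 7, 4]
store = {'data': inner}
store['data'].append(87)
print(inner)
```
[6, 7, 7, 4, 87]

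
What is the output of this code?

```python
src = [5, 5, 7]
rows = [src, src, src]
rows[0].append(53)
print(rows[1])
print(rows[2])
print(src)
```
[5, 5, 7, 53]
[5, 5, 7, 53]
[5, 5, 7, 53]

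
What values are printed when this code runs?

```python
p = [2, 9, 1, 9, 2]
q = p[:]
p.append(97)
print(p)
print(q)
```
[2, 9, 1, 9, 2, 97]
[2, 9, 1, 9, 2]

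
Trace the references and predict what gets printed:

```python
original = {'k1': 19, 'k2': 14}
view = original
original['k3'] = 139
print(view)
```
{'k1': 19, 'k2': 14, 'k3': 139}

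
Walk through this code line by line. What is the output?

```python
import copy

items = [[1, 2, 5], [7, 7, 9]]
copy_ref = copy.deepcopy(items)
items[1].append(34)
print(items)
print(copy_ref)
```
[[1, 2, 5], [7, 7, 9, 34]]
[[1, 2, 5], [7, 7, 9]]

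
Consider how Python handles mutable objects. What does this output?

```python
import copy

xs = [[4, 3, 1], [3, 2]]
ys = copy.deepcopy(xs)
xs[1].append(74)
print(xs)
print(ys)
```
[[4, 3, 1], [3, 2, 74]]
[[4, 3, 1], [3, 2]]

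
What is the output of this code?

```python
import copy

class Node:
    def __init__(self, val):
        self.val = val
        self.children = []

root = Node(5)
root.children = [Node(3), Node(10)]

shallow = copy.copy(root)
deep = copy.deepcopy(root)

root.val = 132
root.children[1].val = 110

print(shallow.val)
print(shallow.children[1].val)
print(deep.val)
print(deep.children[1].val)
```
5
110
5
10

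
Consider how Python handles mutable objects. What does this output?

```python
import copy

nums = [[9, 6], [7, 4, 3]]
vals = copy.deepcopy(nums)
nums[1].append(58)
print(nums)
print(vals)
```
[[9, 6], [7, 4, 3, 58]]
[[9, 6], [7, 4, 3]]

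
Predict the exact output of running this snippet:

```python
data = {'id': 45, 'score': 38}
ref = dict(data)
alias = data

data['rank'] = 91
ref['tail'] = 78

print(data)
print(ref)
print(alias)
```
{'id': 45, 'score': 38, 'rank': 91}
{'id': 45, 'score': 38, 'tail': 78}
{'id': 45, 'score': 38, 'rank': 91}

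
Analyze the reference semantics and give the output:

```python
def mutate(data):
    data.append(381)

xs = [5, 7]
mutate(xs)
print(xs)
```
[5, 7, 381]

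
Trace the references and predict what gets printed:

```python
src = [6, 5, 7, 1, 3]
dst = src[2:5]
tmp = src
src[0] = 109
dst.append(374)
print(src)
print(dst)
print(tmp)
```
[109, 5, 7, 1, 3]
[7, 1, 3, 374]
[109, 5, 7, 1, 3]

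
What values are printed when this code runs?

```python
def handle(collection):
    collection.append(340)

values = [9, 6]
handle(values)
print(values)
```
[9, 6, 340]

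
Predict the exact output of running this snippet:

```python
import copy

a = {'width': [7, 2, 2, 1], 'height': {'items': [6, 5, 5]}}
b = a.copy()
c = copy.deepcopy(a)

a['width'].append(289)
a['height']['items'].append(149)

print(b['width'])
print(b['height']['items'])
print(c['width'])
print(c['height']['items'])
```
[7, 2, 2, 1, 289]
[6, 5, 5, 149]
[7, 2, 2, 1]
[6, 5, 5]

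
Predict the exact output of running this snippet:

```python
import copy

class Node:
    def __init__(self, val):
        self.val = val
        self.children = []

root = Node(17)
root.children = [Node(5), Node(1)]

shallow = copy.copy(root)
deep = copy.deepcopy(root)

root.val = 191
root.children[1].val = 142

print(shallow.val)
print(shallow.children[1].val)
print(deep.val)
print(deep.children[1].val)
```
17
142
17
1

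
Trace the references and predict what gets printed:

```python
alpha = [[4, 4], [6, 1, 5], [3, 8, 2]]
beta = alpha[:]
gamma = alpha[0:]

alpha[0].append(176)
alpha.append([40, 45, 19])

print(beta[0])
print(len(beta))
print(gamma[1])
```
[4, 4, 176]
3
[6, 1, 5]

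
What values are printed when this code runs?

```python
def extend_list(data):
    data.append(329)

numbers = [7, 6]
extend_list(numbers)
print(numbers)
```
[7, 6, 329]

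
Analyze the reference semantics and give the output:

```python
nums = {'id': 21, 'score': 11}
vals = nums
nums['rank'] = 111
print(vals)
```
{'id': 21, 'score': 11, 'rank': 111}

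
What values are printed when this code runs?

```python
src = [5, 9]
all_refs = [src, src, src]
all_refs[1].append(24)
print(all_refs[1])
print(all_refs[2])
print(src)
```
[5, 9, 24]
[5, 9, 24]
[5, 9, 24]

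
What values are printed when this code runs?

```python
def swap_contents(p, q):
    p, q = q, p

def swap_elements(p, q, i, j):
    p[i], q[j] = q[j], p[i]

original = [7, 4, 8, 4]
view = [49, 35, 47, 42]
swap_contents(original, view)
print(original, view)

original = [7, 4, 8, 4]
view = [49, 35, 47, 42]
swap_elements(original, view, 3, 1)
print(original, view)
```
[7, 4, 8, 4] [49, 35, 47, 42]
[7, 4, 8, 35] [49, 4, 47, 42]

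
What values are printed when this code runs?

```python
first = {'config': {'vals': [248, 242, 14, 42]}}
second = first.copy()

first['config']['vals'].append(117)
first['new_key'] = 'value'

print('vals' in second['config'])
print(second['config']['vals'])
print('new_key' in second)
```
True
[248, 242, 14, 42, 117]
False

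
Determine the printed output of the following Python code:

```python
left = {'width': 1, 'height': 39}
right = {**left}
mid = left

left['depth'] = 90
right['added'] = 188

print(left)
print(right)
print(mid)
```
{'width': 1, 'height': 39, 'depth': 90}
{'width': 1, 'height': 39, 'added': 188}
{'width': 1, 'height': 39, 'depth': 90}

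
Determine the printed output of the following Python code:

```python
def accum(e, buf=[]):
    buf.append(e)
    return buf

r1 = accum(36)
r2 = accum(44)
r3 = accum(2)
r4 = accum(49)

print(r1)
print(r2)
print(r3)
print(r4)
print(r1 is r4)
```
[36, 44, 2, 49]
[36, 44, 2, 49]
[36, 44, 2, 49]
[36, 44, 2, 49]
True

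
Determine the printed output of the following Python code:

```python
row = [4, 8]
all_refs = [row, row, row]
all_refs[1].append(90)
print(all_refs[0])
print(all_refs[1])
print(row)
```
[4, 8, 90]
[4, 8, 90]
[4, 8, 90]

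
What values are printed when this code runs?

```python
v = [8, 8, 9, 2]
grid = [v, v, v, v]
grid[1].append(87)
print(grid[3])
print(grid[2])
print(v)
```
[8, 8, 9, 2, 87]
[8, 8, 9, 2, 87]
[8, 8, 9, 2, 87]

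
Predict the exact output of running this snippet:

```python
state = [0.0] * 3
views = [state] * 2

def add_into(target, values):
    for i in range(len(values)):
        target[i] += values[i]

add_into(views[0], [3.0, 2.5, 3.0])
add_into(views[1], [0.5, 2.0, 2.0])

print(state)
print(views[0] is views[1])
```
[3.5, 4.5, 5.0]
True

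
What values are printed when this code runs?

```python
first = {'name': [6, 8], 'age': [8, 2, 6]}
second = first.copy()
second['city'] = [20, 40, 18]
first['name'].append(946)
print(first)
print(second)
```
{'name': [6, 8, 946], 'age': [8, 2, 6]}
{'name': [6, 8, 946], 'age': [8, 2, 6], 'city': [20, 40, 18]}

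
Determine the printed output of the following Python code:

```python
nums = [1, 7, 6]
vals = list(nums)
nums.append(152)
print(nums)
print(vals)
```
[1, 7, 6, 152]
[1, 7, 6]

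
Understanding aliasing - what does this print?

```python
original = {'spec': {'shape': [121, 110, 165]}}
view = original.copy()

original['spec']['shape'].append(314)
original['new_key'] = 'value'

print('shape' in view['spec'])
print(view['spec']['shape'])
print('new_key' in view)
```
True
[121, 110, 165, 314]
False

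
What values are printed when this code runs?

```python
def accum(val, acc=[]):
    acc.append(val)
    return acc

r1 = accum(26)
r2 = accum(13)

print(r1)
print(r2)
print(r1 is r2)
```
[26, 13]
[26, 13]
True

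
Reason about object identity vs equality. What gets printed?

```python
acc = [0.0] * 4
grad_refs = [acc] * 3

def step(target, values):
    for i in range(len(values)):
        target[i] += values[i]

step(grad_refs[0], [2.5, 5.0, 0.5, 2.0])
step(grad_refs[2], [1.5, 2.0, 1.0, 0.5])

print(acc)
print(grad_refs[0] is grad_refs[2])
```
[4.0, 7.0, 1.5, 2.5]
True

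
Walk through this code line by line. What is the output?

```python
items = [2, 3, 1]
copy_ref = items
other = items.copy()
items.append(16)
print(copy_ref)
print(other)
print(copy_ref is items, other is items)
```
[2, 3, 1, 16]
[2, 3, 1]
True False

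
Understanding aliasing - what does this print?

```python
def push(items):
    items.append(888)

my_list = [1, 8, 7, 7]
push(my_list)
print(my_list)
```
[1, 8, 7, 7, 888]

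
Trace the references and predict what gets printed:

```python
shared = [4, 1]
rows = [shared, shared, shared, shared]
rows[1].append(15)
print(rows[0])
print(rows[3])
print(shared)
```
[4, 1, 15]
[4, 1, 15]
[4, 1, 15]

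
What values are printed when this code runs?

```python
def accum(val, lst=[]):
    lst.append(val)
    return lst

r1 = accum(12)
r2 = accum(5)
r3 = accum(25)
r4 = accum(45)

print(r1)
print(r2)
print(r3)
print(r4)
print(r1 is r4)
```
[12, 5, 25, 45]
[12, 5, 25, 45]
[12, 5, 25, 45]
[12, 5, 25, 45]
True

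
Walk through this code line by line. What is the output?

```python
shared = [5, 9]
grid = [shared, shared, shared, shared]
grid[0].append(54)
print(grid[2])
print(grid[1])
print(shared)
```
[5, 9, 54]
[5, 9, 54]
[5, 9, 54]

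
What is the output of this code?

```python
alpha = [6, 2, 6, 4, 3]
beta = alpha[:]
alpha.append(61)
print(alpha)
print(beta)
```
[6, 2, 6, 4, 3, 61]
[6, 2, 6, 4, 3]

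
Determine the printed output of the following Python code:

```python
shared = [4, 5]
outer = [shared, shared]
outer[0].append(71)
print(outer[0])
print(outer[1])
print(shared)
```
[4, 5, 71]
[4, 5, 71]
[4, 5, 71]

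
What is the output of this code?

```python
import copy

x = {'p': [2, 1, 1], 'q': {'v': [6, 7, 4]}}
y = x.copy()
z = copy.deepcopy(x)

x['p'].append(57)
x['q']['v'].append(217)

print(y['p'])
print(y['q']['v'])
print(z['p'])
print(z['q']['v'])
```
[2, 1, 1, 57]
[6, 7, 4, 217]
[2, 1, 1]
[6, 7, 4]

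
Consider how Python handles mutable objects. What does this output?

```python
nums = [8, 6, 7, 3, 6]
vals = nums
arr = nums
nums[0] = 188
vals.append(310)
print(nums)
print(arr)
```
[188, 6, 7, 3, 6, 310]
[188, 6, 7, 3, 6, 310]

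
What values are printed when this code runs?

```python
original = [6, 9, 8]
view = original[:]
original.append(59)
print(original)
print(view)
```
[6, 9, 8, 59]
[6, 9, 8]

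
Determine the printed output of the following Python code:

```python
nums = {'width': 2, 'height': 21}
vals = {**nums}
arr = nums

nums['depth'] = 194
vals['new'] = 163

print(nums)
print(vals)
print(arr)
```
{'width': 2, 'height': 21, 'depth': 194}
{'width': 2, 'height': 21, 'new': 163}
{'width': 2, 'height': 21, 'depth': 194}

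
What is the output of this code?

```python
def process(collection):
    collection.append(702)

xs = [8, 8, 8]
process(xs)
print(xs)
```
[8, 8, 8, 702]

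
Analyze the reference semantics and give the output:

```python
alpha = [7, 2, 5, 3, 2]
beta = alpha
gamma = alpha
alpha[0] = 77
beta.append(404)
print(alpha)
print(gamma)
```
[77, 2, 5, 3, 2, 404]
[77, 2, 5, 3, 2, 404]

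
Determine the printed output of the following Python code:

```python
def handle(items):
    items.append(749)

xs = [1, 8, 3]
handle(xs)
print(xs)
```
[1, 8, 3, 749]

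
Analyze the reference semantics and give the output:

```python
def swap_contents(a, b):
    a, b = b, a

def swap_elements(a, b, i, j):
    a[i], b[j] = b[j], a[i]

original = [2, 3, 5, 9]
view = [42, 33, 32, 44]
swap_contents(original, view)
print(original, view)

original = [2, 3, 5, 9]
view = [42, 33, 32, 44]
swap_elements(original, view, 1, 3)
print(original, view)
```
[2, 3, 5, 9] [42, 33, 32, 44]
[2, 44, 5, 9] [42, 33, 32, 3]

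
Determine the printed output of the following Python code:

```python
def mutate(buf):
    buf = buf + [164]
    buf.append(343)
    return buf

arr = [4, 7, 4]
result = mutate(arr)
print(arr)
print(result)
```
[4, 7, 4]
[4, 7, 4, 164, 343]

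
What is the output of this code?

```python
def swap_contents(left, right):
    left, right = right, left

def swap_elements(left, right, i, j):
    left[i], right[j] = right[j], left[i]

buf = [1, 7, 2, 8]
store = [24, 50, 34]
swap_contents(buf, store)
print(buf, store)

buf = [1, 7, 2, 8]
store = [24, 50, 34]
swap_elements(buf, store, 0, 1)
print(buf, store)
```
[1, 7, 2, 8] [24, 50, 34]
[50, 7, 2, 8] [24, 1, 34]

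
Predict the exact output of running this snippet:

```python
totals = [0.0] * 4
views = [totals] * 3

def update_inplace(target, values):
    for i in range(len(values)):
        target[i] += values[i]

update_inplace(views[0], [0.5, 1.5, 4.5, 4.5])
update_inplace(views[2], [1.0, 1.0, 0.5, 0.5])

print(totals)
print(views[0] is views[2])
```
[1.5, 2.5, 5.0, 5.0]
True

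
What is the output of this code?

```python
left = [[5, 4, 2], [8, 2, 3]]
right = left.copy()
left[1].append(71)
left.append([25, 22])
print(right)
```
[[5, 4, 2], [8, 2, 3, 71]]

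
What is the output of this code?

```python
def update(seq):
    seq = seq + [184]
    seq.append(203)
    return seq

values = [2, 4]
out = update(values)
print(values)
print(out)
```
[2, 4]
[2, 4, 184, 203]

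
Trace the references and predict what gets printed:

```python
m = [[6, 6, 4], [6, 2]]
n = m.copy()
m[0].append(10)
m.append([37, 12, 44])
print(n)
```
[[6, 6, 4, 10], [6, 2]]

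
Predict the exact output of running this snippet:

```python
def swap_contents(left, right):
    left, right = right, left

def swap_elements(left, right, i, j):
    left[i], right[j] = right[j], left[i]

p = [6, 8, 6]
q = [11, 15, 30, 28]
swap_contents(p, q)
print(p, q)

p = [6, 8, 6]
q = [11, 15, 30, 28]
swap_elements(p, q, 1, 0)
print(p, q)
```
[6, 8, 6] [11, 15, 30, 28]
[6, 11, 6] [8, 15, 30, 28]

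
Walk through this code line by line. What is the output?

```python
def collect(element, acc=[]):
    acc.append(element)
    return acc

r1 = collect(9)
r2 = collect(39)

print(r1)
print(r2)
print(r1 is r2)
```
[9, 39]
[9, 39]
True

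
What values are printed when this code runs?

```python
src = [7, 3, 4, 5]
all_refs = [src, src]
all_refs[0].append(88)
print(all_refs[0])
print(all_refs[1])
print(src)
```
[7, 3, 4, 5, 88]
[7, 3, 4, 5, 88]
[7, 3, 4, 5, 88]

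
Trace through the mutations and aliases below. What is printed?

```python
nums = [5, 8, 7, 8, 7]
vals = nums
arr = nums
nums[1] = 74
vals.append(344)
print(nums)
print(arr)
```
[5, 74, 7, 8, 7, 344]
[5, 74, 7, 8, 7, 344]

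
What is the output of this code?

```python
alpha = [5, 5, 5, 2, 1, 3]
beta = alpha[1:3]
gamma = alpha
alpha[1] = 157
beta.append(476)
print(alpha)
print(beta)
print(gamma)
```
[5, 157, 5, 2, 1, 3]
[5, 5, 476]
[5, 157, 5, 2, 1, 3]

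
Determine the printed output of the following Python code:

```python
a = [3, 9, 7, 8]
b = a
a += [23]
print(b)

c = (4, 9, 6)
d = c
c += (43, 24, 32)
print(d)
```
[3, 9, 7, 8, 23]
(4, 9, 6)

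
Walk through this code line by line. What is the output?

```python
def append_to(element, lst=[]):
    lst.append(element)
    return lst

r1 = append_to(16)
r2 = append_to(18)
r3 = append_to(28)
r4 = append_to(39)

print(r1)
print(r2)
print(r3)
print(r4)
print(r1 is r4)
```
[16, 18, 28, 39]
[16, 18, 28, 39]
[16, 18, 28, 39]
[16, 18, 28, 39]
True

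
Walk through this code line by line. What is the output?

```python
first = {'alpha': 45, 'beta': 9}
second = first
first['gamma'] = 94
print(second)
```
{'alpha': 45, 'beta': 9, 'gamma': 94}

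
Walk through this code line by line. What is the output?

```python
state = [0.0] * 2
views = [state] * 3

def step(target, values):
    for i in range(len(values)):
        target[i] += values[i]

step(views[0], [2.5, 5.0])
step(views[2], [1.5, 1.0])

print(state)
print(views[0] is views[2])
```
[4.0, 6.0]
True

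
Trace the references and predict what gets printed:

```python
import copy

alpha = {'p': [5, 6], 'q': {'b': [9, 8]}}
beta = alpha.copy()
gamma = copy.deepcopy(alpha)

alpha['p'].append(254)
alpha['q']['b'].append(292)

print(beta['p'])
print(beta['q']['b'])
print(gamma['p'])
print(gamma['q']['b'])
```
[5, 6, 254]
[9, 8, 292]
[5, 6]
[9, 8]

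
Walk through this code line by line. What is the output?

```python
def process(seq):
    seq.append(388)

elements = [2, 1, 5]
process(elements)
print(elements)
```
[2, 1, 5, 388]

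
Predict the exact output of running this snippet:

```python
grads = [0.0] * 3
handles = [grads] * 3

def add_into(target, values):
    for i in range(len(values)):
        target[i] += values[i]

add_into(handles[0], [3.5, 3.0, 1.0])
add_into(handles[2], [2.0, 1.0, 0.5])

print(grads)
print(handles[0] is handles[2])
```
[5.5, 4.0, 1.5]
True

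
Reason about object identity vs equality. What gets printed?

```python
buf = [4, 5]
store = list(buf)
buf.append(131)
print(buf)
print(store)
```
[4, 5, 131]
[4, 5]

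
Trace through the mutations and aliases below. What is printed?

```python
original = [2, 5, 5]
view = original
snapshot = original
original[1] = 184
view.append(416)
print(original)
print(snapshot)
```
[2, 184, 5, 416]
[2, 184, 5, 416]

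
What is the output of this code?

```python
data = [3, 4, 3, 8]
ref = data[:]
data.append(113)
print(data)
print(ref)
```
[3, 4, 3, 8, 113]
[3, 4, 3, 8]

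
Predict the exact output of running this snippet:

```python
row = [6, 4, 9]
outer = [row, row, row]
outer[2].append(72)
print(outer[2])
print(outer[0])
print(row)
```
[6, 4, 9, 72]
[6, 4, 9, 72]
[6, 4, 9, 72]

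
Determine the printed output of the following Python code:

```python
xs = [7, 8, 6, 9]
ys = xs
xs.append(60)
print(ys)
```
[7, 8, 6, 9, 60]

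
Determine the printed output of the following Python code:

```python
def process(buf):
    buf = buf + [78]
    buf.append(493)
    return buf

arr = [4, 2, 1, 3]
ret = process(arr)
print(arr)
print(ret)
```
[4, 2, 1, 3]
[4, 2, 1, 3, 78, 493]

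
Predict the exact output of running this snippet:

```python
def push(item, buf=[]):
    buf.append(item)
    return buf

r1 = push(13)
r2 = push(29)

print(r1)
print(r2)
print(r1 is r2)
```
[13, 29]
[13, 29]
True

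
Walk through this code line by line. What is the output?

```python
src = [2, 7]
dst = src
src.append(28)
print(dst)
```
[2, 7, 28]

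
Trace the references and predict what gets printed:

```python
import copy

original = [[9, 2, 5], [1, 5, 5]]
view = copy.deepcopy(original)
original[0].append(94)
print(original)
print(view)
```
[[9, 2, 5, 94], [1, 5, 5]]
[[9, 2, 5], [1, 5, 5]]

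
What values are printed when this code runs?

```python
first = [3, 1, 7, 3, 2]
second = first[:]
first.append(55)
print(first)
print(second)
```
[3, 1, 7, 3, 2, 55]
[3, 1, 7, 3, 2]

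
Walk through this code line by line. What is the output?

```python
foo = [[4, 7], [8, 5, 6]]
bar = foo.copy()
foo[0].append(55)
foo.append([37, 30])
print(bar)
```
[[4, 7, 55], [8, 5, 6]]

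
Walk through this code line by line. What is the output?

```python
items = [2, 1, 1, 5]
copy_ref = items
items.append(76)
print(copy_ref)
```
[2, 1, 1, 5, 76]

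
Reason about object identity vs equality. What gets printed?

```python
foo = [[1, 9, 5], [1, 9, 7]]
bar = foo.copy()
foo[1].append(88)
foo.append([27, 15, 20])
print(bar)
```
[[1, 9, 5], [1, 9, 7, 88]]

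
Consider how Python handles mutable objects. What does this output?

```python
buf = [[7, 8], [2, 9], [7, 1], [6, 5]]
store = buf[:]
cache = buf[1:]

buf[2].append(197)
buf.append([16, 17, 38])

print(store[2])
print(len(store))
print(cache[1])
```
[7, 1, 197]
4
[7, 1, 197]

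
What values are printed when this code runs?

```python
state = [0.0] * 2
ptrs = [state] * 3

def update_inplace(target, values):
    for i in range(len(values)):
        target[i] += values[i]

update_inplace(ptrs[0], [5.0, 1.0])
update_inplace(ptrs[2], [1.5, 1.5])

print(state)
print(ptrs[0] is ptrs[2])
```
[6.5, 2.5]
True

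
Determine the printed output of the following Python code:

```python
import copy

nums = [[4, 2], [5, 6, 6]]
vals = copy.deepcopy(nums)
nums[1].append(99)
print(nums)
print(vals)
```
[[4, 2], [5, 6, 6, 99]]
[[4, 2], [5, 6, 6]]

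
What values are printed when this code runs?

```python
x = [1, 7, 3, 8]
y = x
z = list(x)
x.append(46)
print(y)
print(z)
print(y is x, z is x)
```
[1, 7, 3, 8, 46]
[1, 7, 3, 8]
True False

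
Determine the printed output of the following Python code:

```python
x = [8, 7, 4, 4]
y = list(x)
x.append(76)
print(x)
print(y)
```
[8, 7, 4, 4, 76]
[8, 7, 4, 4]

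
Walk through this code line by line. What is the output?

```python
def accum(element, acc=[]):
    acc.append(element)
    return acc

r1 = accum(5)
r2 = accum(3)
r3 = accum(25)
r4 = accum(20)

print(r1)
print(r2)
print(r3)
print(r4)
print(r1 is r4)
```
[5, 3, 25, 20]
[5, 3, 25, 20]
[5, 3, 25, 20]
[5, 3, 25, 20]
True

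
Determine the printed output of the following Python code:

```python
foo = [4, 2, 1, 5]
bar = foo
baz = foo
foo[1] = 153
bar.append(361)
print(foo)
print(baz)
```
[4, 153, 1, 5, 361]
[4, 153, 1, 5, 361]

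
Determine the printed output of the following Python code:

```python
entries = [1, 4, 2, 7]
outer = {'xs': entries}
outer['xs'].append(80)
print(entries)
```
[1, 4, 2, 7, 80]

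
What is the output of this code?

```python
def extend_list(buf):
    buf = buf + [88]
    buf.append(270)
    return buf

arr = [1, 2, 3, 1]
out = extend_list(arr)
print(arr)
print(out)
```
[1, 2, 3, 1]
[1, 2, 3, 1, 88, 270]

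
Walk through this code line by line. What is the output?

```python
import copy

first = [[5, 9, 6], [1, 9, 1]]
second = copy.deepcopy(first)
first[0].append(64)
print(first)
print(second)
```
[[5, 9, 6, 64], [1, 9, 1]]
[[5, 9, 6], [1, 9, 1]]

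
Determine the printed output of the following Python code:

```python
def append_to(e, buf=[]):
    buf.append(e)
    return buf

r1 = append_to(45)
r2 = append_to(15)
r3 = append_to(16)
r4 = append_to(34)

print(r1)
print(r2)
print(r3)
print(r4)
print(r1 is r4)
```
[45, 15, 16, 34]
[45, 15, 16, 34]
[45, 15, 16, 34]
[45, 15, 16, 34]
True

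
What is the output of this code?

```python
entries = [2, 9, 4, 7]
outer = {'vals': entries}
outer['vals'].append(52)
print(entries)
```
[2, 9, 4, 7, 52]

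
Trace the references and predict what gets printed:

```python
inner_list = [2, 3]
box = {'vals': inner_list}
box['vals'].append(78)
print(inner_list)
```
[2, 3, 78]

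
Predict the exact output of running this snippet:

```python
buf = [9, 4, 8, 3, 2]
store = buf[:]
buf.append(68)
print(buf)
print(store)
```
[9, 4, 8, 3, 2, 68]
[9, 4, 8, 3, 2]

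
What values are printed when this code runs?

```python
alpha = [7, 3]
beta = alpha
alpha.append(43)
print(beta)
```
[7, 3, 43]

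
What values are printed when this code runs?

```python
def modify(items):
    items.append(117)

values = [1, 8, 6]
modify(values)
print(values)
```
[1, 8, 6, 117]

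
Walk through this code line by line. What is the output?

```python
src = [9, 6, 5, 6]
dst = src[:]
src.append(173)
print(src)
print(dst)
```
[9, 6, 5, 6, 173]
[9, 6, 5, 6]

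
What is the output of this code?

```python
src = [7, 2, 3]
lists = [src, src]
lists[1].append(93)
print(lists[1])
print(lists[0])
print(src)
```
[7, 2, 3, 93]
[7, 2, 3, 93]
[7, 2, 3, 93]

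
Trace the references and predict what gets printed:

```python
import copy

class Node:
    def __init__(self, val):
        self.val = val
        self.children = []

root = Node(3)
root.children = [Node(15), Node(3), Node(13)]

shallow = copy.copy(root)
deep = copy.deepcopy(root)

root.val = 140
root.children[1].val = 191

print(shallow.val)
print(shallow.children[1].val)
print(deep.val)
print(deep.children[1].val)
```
3
191
3
3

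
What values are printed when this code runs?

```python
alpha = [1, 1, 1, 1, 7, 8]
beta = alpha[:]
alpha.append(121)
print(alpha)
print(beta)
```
[1, 1, 1, 1, 7, 8, 121]
[1, 1, 1, 1, 7, 8]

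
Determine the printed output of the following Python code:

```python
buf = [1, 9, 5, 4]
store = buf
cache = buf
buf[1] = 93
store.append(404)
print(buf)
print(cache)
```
[1, 93, 5, 4, 404]
[1, 93, 5, 4, 404]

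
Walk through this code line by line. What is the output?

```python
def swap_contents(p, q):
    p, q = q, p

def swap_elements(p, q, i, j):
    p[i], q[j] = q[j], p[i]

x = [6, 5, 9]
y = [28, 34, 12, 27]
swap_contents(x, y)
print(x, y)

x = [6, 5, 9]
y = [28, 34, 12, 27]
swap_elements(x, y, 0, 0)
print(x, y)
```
[6, 5, 9] [28, 34, 12, 27]
[28, 5, 9] [6, 34, 12, 27]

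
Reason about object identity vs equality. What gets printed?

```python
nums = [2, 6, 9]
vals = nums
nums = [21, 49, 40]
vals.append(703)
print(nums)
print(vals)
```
[21, 49, 40]
[2, 6, 9, 703]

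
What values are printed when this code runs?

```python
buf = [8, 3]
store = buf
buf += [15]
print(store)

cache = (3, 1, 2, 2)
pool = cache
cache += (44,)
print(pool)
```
[8, 3, 15]
(3, 1, 2, 2)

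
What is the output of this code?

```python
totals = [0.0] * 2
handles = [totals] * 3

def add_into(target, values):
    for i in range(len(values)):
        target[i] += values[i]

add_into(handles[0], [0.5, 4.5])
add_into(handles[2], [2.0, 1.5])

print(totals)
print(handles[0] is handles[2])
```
[2.5, 6.0]
True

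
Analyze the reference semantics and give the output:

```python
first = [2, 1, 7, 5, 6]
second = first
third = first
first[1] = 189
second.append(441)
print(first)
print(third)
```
[2, 189, 7, 5, 6, 441]
[2, 189, 7, 5, 6, 441]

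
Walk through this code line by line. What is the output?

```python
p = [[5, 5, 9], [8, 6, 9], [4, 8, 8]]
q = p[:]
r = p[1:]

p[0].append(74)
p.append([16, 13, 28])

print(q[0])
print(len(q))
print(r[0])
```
[5, 5, 9, 74]
3
[8, 6, 9]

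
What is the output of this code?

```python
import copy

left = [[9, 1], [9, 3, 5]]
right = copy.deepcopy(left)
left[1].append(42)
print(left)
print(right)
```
[[9, 1], [9, 3, 5, 42]]
[[9, 1], [9, 3, 5]]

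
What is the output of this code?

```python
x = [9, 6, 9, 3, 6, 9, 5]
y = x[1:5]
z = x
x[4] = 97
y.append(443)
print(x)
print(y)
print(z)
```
[9, 6, 9, 3, 97, 9, 5]
[6, 9, 3, 6, 443]
[9, 6, 9, 3, 97, 9, 5]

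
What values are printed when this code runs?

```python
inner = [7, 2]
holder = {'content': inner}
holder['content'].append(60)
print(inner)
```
[7, 2, 60]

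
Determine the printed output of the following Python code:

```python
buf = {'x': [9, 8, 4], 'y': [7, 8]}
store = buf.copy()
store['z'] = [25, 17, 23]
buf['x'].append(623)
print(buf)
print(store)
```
{'x': [9, 8, 4, 623], 'y': [7, 8]}
{'x': [9, 8, 4, 623], 'y': [7, 8], 'z': [25, 17, 23]}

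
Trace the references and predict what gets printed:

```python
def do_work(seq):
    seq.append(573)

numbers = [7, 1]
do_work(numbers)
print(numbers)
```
[7, 1, 573]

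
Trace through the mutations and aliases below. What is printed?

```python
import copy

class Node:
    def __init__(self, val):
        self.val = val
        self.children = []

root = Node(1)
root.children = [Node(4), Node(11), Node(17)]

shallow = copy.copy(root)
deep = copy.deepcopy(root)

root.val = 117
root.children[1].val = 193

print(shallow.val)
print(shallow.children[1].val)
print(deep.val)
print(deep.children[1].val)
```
1
193
1
11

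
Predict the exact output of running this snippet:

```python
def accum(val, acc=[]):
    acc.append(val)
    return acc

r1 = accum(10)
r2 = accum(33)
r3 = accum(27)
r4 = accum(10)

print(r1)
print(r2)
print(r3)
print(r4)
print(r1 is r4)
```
[10, 33, 27, 10]
[10, 33, 27, 10]
[10, 33, 27, 10]
[10, 33, 27, 10]
True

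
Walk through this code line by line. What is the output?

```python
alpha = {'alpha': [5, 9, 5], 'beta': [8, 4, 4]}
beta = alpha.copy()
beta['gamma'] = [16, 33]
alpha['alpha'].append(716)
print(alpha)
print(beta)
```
{'alpha': [5, 9, 5, 716], 'beta': [8, 4, 4]}
{'alpha': [5, 9, 5, 716], 'beta': [8, 4, 4], 'gamma': [16, 33]}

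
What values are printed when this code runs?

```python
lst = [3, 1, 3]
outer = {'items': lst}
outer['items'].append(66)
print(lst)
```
[3, 1, 3, 66]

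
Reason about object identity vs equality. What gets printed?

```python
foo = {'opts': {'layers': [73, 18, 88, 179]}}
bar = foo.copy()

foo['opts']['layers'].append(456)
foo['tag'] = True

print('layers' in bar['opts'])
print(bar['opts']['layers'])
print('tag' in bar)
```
True
[73, 18, 88, 179, 456]
False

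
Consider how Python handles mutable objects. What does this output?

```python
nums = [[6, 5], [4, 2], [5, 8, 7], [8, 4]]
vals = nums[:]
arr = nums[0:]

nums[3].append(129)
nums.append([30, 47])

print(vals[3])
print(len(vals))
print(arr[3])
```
[8, 4, 129]
4
[8, 4, 129]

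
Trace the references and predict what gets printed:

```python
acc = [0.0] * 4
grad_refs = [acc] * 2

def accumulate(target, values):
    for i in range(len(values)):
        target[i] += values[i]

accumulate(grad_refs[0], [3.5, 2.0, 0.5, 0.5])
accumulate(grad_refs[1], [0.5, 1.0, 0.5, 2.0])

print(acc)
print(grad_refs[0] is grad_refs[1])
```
[4.0, 3.0, 1.0, 2.5]
True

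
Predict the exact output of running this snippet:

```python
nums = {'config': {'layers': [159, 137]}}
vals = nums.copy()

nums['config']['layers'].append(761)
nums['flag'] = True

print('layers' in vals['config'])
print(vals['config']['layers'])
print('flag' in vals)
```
True
[159, 137, 761]
False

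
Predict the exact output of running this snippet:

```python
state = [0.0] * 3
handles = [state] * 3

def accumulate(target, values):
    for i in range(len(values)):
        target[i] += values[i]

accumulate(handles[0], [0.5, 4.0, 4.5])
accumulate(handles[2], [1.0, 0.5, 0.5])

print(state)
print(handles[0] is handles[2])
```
[1.5, 4.5, 5.0]
True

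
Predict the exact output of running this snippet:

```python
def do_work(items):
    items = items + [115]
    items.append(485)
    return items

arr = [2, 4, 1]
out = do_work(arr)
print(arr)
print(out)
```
[2, 4, 1]
[2, 4, 1, 115, 485]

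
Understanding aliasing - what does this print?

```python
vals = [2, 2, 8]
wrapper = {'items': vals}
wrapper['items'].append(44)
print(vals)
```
[2, 2, 8, 44]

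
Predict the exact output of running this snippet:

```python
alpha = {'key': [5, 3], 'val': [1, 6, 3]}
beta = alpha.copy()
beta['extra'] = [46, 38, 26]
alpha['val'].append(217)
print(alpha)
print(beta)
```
{'key': [5, 3], 'val': [1, 6, 3, 217]}
{'key': [5, 3], 'val': [1, 6, 3, 217], 'extra': [46, 38, 26]}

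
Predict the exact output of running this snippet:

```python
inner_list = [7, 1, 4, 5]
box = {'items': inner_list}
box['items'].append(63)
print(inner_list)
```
[7, 1, 4, 5, 63]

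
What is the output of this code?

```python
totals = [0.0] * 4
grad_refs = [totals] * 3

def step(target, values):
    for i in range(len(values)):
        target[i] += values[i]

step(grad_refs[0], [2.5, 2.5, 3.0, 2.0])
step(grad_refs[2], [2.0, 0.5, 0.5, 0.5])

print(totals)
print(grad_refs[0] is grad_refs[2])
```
[4.5, 3.0, 3.5, 2.5]
True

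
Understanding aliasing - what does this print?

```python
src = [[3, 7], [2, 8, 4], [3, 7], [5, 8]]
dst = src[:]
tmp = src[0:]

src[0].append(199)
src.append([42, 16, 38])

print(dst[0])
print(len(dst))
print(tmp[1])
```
[3, 7, 199]
4
[2, 8, 4]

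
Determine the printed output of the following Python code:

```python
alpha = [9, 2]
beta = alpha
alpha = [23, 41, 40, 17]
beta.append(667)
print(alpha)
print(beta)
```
[23, 41, 40, 17]
[9, 2, 667]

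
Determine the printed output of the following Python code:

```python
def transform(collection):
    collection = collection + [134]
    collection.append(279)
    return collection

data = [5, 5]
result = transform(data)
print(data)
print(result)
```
[5, 5]
[5, 5, 134, 279]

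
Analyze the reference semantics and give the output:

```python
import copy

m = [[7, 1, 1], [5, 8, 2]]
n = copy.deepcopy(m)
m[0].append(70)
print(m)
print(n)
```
[[7, 1, 1, 70], [5, 8, 2]]
[[7, 1, 1], [5, 8, 2]]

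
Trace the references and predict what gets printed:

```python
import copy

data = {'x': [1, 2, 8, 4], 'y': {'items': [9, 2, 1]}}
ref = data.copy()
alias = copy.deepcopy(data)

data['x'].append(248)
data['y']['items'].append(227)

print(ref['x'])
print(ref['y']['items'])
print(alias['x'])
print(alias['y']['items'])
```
[1, 2, 8, 4, 248]
[9, 2, 1, 227]
[1, 2, 8, 4]
[9, 2, 1]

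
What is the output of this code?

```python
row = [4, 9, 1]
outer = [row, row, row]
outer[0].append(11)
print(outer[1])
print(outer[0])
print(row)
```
[4, 9, 1, 11]
[4, 9, 1, 11]
[4, 9, 1, 11]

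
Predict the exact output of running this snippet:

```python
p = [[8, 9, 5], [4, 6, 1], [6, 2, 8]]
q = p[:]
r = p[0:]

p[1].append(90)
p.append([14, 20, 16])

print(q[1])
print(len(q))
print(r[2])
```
[4, 6, 1, 90]
3
[6, 2, 8]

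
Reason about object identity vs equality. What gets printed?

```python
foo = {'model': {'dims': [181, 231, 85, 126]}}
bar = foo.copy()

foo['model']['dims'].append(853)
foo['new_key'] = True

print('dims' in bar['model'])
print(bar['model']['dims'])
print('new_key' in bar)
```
True
[181, 231, 85, 126, 853]
False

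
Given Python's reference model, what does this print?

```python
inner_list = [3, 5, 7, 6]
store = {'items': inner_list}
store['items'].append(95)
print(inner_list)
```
[3, 5, 7, 6, 95]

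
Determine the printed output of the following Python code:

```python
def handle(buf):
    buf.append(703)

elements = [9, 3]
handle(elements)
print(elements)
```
[9, 3, 703]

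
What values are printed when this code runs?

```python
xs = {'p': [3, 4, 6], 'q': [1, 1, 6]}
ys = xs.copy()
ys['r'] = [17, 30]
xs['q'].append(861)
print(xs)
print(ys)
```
{'p': [3, 4, 6], 'q': [1, 1, 6, 861]}
{'p': [3, 4, 6], 'q': [1, 1, 6, 861], 'r': [17, 30]}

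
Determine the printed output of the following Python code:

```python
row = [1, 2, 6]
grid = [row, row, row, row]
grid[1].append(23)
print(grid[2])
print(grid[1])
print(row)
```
[1, 2, 6, 23]
[1, 2, 6, 23]
[1, 2, 6, 23]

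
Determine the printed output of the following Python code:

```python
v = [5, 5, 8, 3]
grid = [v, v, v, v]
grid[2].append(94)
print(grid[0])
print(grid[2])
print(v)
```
[5, 5, 8, 3, 94]
[5, 5, 8, 3, 94]
[5, 5, 8, 3, 94]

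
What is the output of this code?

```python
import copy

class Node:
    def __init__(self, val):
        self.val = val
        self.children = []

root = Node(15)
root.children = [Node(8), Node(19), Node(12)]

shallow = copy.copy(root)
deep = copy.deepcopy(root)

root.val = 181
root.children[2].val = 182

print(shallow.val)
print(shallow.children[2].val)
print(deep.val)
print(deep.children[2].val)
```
15
182
15
12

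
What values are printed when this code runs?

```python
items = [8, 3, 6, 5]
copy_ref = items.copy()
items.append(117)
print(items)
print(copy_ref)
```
[8, 3, 6, 5, 117]
[8, 3, 6, 5]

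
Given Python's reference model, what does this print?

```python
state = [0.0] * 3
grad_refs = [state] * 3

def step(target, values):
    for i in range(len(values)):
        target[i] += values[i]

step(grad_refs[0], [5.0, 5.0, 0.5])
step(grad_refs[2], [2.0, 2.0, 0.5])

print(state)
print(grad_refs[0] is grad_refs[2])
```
[7.0, 7.0, 1.0]
True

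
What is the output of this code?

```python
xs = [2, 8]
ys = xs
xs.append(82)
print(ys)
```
[2, 8, 82]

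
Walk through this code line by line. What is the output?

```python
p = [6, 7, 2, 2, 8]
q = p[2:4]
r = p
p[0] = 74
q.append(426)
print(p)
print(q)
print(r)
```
[74, 7, 2, 2, 8]
[2, 2, 426]
[74, 7, 2, 2, 8]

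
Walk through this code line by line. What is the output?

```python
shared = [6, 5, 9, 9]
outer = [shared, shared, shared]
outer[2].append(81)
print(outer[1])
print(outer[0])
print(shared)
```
[6, 5, 9, 9, 81]
[6, 5, 9, 9, 81]
[6, 5, 9, 9, 81]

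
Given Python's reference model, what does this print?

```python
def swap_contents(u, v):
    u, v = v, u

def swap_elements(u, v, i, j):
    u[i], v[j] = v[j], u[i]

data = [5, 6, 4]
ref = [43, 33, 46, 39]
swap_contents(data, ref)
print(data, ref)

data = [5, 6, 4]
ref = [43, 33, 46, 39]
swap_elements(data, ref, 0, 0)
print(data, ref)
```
[5, 6, 4] [43, 33, 46, 39]
[43, 6, 4] [5, 33, 46, 39]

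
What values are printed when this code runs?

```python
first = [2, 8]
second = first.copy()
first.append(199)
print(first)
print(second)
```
[2, 8, 199]
[2, 8]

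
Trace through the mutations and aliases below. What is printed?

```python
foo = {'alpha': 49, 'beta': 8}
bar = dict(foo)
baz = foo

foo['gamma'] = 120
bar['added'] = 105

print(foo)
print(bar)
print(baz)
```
{'alpha': 49, 'beta': 8, 'gamma': 120}
{'alpha': 49, 'beta': 8, 'added': 105}
{'alpha': 49, 'beta': 8, 'gamma': 120}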